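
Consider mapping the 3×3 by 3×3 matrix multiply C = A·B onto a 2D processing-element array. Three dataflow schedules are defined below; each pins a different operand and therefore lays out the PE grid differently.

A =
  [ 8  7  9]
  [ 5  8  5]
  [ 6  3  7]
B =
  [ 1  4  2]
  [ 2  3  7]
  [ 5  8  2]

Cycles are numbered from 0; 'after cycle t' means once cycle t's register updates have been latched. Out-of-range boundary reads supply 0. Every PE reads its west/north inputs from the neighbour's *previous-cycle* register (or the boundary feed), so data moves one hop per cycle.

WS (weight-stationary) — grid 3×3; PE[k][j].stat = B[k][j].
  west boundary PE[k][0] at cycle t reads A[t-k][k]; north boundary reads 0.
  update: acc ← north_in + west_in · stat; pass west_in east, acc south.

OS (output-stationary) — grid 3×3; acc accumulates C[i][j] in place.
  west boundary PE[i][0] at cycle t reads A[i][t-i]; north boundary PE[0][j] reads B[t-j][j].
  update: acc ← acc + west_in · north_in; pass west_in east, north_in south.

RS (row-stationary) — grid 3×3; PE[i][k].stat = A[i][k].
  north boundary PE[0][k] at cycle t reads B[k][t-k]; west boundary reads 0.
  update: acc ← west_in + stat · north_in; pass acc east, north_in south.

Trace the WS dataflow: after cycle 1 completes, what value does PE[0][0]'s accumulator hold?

WS on a 3×3 grid — tracing PE[0][0] and its feeders:
  cycle 0: PE[0][0] → acc 8, east 8, south 8
  cycle 1: PE[0][0] → acc 5, east 5, south 5

PE[0][0].acc = 5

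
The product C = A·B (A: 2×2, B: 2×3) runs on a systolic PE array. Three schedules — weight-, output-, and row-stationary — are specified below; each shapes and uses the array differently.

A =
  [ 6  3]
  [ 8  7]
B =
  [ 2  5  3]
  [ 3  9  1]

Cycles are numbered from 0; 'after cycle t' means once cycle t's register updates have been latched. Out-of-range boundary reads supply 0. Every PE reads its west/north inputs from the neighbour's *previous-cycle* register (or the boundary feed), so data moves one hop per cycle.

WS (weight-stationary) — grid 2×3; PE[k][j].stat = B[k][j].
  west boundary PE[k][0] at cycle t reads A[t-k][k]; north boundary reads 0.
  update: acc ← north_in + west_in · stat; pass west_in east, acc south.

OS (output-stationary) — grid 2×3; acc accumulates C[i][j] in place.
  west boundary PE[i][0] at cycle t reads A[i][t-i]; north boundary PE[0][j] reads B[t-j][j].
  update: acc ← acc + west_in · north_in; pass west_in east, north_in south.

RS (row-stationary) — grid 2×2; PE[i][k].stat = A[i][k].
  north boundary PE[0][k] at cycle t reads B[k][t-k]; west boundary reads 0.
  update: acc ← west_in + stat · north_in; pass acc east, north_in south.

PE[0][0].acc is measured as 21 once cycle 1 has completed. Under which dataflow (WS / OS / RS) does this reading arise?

dataflow = OS

WS (2×3 grid), PE[0][0]:
  c0 r0c0: 12 / 6 / 12
  c1 r0c0: 16 / 8 / 16
OS (2×3 grid), PE[0][0]:
  c0 r0c0: 12 / 6 / 2
  c1 r0c0: 21 / 3 / 3
RS (2×2 grid), PE[0][0]:
  c0 r0c0: 12 / 12 / 2
  c1 r0c0: 30 / 30 / 5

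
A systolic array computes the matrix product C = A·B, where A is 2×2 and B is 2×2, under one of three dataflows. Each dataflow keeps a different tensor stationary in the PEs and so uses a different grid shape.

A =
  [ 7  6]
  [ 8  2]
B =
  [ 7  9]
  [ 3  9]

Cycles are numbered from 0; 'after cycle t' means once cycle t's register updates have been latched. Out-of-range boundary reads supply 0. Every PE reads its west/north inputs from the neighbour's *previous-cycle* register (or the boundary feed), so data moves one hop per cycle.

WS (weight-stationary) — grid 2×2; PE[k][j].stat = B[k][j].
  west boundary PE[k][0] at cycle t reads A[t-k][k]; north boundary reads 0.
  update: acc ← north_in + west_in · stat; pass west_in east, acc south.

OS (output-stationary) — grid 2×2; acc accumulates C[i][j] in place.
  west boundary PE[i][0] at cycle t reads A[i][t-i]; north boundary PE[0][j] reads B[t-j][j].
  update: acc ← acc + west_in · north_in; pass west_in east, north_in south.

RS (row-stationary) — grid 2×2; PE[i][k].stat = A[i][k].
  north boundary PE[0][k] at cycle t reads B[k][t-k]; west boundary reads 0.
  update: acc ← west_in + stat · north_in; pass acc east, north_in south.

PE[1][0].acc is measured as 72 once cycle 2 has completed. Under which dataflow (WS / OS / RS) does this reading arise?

dataflow = RS

Under WS (2×2), PE[1][0]:
  cycle 0: PE[1][0] → acc 0, east 0, south 0
  cycle 1: PE[1][0] → acc 67, east 6, south 67
  cycle 2: PE[1][0] → acc 62, east 2, south 62
Under OS (2×2), PE[1][0]:
  cycle 0: PE[1][0] → acc 0, east 0, south 0
  cycle 1: PE[1][0] → acc 56, east 8, south 7
  cycle 2: PE[1][0] → acc 62, east 2, south 3
Under RS (2×2), PE[1][0]:
  cycle 0: PE[1][0] → acc 0, east 0, south 0
  cycle 1: PE[1][0] → acc 56, east 56, south 7
  cycle 2: PE[1][0] → acc 72, east 72, south 9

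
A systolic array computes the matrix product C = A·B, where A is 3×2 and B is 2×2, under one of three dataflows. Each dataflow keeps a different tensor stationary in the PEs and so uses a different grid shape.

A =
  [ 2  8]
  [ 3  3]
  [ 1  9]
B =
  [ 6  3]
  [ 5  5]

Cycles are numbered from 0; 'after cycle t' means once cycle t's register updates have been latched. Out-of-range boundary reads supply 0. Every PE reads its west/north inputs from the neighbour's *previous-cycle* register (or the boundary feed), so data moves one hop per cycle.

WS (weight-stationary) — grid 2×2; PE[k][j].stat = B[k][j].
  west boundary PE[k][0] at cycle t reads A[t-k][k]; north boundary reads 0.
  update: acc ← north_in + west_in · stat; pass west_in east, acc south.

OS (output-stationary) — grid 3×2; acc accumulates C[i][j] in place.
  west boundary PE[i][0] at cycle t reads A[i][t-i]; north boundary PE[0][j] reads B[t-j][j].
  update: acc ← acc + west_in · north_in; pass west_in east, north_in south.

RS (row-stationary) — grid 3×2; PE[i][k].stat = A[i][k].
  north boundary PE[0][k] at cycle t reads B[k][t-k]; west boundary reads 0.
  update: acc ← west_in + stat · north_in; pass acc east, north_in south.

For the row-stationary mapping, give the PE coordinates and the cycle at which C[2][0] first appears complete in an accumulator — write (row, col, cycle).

RS: C[2][0] accumulates in PE[2][1]:
  t=0 PE[2][1]: acc=0 h=0 v=0
  t=1 PE[2][1]: acc=0 h=0 v=0
  t=2 PE[2][1]: acc=0 h=0 v=0
  t=3 PE[2][1]: acc=51 h=51 v=5

(row, col, cycle) = (2, 1, 3)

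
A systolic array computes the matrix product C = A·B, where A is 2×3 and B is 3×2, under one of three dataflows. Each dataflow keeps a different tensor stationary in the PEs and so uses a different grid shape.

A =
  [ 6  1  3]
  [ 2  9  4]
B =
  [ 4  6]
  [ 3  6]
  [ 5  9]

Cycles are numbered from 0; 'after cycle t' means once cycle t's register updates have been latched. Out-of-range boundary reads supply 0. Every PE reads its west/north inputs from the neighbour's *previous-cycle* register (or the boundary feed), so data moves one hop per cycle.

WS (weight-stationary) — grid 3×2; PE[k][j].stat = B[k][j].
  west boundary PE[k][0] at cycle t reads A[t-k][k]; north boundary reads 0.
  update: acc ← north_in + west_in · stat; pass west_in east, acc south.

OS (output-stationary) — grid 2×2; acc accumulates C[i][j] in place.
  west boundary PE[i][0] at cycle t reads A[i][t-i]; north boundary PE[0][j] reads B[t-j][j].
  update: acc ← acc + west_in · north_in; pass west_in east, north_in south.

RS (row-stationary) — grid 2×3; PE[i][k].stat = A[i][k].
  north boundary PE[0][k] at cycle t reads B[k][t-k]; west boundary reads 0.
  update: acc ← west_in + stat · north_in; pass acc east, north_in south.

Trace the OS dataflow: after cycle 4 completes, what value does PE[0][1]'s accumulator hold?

PE[0][1].acc = 69

OS on a 2×2 grid — tracing PE[0][1] and its feeders:
  after 0 — PE[0][0] acc=24, pass-E 6, pass-S 4
  after 0 — PE[0][1] acc=0, pass-E 0, pass-S 0
  after 1 — PE[0][0] acc=27, pass-E 1, pass-S 3
  after 1 — PE[0][1] acc=36, pass-E 6, pass-S 6
  after 2 — PE[0][0] acc=42, pass-E 3, pass-S 5
  after 2 — PE[0][1] acc=42, pass-E 1, pass-S 6
  after 3 — PE[0][0] acc=42, pass-E 0, pass-S 0
  after 3 — PE[0][1] acc=69, pass-E 3, pass-S 9
  after 4 — PE[0][0] acc=42, pass-E 0, pass-S 0
  after 4 — PE[0][1] acc=69, pass-E 0, pass-S 0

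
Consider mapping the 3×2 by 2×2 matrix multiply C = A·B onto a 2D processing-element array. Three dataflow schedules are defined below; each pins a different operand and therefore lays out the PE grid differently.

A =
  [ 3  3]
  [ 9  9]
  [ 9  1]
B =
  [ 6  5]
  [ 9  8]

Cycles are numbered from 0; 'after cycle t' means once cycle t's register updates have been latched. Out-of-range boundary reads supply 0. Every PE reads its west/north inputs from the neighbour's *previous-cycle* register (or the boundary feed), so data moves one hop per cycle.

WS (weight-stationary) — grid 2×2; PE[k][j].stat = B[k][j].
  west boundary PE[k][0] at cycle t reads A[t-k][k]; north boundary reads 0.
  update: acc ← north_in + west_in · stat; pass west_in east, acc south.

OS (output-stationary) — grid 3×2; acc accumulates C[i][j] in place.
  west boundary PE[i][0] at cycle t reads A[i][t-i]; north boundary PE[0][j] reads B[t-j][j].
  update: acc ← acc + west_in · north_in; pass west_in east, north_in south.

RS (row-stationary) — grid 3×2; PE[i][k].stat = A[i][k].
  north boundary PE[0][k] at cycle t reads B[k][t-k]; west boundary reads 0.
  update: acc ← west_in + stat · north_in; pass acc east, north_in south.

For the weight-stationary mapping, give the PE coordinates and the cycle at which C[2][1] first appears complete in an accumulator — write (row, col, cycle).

(row, col, cycle) = (1, 1, 4)

Under WS, C[2][1] lands at PE[1][1]:
  cycle 0: PE[1][1] → acc 0, east 0, south 0
  cycle 1: PE[1][1] → acc 0, east 0, south 0
  cycle 2: PE[1][1] → acc 39, east 3, south 39
  cycle 3: PE[1][1] → acc 117, east 9, south 117
  cycle 4: PE[1][1] → acc 53, east 1, south 53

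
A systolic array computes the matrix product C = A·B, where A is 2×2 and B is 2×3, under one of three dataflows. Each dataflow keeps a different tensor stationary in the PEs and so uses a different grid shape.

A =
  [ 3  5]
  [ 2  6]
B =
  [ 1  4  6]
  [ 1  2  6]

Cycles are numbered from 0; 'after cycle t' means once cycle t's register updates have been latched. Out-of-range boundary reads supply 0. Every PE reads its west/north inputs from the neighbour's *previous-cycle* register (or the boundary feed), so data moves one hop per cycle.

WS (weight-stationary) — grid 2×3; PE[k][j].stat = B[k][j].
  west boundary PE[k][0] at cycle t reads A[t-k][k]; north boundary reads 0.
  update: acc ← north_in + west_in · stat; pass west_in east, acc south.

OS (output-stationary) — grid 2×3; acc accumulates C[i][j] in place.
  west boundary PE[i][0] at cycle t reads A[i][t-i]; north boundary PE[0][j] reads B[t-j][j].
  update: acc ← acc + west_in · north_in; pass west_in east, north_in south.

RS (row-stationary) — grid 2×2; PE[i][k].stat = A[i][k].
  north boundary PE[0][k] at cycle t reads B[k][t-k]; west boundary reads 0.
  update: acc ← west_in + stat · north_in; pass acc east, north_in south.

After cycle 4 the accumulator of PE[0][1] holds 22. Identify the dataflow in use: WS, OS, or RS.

Under WS (2×3), PE[0][1]:
  cycle 0: PE[0][1] → acc 0, east 0, south 0
  cycle 1: PE[0][1] → acc 12, east 3, south 12
  cycle 2: PE[0][1] → acc 8, east 2, south 8
  cycle 3: PE[0][1] → acc 0, east 0, south 0
  cycle 4: PE[0][1] → acc 0, east 0, south 0
Under OS (2×3), PE[0][1]:
  cycle 0: PE[0][1] → acc 0, east 0, south 0
  cycle 1: PE[0][1] → acc 12, east 3, south 4
  cycle 2: PE[0][1] → acc 22, east 5, south 2
  cycle 3: PE[0][1] → acc 22, east 0, south 0
  cycle 4: PE[0][1] → acc 22, east 0, south 0
Under RS (2×2), PE[0][1]:
  cycle 0: PE[0][1] → acc 0, east 0, south 0
  cycle 1: PE[0][1] → acc 8, east 8, south 1
  cycle 2: PE[0][1] → acc 22, east 22, south 2
  cycle 3: PE[0][1] → acc 48, east 48, south 6
  cycle 4: PE[0][1] → acc 0, east 0, south 0

dataflow = OS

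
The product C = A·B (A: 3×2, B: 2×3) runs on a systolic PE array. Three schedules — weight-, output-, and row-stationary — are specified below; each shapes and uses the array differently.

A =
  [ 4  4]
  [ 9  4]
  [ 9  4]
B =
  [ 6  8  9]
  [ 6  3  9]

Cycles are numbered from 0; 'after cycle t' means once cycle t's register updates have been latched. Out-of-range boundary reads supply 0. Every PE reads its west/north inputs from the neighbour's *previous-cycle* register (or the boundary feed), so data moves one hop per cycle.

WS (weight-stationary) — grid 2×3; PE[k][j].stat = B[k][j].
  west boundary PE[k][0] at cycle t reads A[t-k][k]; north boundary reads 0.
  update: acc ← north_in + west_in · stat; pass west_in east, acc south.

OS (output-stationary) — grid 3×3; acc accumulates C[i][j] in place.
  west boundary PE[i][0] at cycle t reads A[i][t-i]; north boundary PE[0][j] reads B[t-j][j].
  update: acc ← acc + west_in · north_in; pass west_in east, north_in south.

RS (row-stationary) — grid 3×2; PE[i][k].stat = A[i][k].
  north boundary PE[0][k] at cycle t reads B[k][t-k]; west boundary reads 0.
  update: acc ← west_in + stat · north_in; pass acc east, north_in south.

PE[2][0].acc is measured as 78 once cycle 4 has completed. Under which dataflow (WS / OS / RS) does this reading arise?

dataflow = OS

WS: PE[2][0] is outside its 2×3 grid.
Under OS (3×3), PE[2][0]:
  cycle 0: PE[2][0] → acc 0, east 0, south 0
  cycle 1: PE[2][0] → acc 0, east 0, south 0
  cycle 2: PE[2][0] → acc 54, east 9, south 6
  cycle 3: PE[2][0] → acc 78, east 4, south 6
  cycle 4: PE[2][0] → acc 78, east 0, south 0
Under RS (3×2), PE[2][0]:
  cycle 0: PE[2][0] → acc 0, east 0, south 0
  cycle 1: PE[2][0] → acc 0, east 0, south 0
  cycle 2: PE[2][0] → acc 54, east 54, south 6
  cycle 3: PE[2][0] → acc 72, east 72, south 8
  cycle 4: PE[2][0] → acc 81, east 81, south 9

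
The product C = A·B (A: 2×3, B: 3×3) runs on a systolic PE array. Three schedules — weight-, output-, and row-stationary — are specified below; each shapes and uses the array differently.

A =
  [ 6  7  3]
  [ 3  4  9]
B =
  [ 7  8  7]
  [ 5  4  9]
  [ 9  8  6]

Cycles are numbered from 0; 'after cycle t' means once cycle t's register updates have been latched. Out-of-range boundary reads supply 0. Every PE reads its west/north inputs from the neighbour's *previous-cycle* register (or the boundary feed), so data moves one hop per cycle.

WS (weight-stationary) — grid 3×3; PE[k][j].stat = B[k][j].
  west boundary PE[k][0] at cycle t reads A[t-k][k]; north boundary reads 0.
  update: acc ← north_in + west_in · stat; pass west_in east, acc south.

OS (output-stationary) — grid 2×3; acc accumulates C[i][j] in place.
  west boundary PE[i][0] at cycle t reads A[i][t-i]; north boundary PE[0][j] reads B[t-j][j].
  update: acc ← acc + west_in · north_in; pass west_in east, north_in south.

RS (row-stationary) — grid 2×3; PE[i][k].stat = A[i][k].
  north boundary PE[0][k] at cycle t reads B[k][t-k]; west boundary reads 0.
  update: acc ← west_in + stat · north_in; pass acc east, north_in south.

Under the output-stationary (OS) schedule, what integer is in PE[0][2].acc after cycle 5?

OS on a 2×3 grid — tracing PE[0][2] and its feeders:
  cycle 0: PE[0][1] → acc 0, east 0, south 0
  cycle 0: PE[0][2] → acc 0, east 0, south 0
  cycle 1: PE[0][1] → acc 48, east 6, south 8
  cycle 1: PE[0][2] → acc 0, east 0, south 0
  cycle 2: PE[0][1] → acc 76, east 7, south 4
  cycle 2: PE[0][2] → acc 42, east 6, south 7
  cycle 3: PE[0][1] → acc 100, east 3, south 8
  cycle 3: PE[0][2] → acc 105, east 7, south 9
  cycle 4: PE[0][1] → acc 100, east 0, south 0
  cycle 4: PE[0][2] → acc 123, east 3, south 6
  cycle 5: PE[0][1] → acc 100, east 0, south 0
  cycle 5: PE[0][2] → acc 123, east 0, south 0

PE[0][2].acc = 123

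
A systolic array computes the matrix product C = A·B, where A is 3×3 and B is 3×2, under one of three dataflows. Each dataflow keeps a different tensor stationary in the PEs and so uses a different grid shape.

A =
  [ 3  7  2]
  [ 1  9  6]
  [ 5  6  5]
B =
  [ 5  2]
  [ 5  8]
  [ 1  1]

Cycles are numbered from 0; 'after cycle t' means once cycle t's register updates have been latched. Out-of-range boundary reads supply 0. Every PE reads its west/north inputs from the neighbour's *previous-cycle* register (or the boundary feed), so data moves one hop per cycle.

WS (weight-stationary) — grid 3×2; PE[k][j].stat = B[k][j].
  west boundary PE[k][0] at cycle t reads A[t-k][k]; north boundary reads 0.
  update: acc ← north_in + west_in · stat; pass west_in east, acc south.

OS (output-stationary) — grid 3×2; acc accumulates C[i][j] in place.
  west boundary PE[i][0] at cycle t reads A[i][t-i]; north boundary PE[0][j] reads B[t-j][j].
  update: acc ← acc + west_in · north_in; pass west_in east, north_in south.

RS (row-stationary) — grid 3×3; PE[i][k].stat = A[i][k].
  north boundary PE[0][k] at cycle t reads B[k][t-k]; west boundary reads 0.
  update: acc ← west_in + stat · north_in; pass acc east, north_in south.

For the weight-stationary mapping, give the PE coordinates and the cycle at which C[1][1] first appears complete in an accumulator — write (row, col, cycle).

Under WS, C[1][1] lands at PE[2][1]:
  step 0 · PE2,1: acc=0; fwd→0 fwd↓0
  step 1 · PE2,1: acc=0; fwd→0 fwd↓0
  step 2 · PE2,1: acc=0; fwd→0 fwd↓0
  step 3 · PE2,1: acc=64; fwd→2 fwd↓64
  step 4 · PE2,1: acc=80; fwd→6 fwd↓80

(row, col, cycle) = (2, 1, 4)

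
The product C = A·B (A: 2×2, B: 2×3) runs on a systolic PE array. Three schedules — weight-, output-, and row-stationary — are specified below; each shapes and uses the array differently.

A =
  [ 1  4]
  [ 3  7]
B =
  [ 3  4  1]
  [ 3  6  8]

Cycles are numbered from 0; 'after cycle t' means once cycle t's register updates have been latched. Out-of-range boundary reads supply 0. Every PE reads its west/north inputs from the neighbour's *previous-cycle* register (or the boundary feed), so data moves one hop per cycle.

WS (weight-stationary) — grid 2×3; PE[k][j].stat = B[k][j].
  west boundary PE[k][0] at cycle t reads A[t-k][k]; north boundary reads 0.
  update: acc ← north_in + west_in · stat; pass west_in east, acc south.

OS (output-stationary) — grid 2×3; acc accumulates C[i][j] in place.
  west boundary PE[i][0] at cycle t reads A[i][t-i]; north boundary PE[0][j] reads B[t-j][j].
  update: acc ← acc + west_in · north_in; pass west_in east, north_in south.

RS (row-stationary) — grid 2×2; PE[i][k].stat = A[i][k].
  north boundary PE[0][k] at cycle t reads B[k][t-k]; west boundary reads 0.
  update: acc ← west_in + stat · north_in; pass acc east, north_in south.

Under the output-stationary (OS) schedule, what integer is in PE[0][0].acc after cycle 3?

OS on a 2×3 grid — tracing PE[0][0] and its feeders:
  0: (0,0).acc=3  regs=<1,3>
  1: (0,0).acc=15  regs=<4,3>
  2: (0,0).acc=15  regs=<0,0>
  3: (0,0).acc=15  regs=<0,0>

PE[0][0].acc = 15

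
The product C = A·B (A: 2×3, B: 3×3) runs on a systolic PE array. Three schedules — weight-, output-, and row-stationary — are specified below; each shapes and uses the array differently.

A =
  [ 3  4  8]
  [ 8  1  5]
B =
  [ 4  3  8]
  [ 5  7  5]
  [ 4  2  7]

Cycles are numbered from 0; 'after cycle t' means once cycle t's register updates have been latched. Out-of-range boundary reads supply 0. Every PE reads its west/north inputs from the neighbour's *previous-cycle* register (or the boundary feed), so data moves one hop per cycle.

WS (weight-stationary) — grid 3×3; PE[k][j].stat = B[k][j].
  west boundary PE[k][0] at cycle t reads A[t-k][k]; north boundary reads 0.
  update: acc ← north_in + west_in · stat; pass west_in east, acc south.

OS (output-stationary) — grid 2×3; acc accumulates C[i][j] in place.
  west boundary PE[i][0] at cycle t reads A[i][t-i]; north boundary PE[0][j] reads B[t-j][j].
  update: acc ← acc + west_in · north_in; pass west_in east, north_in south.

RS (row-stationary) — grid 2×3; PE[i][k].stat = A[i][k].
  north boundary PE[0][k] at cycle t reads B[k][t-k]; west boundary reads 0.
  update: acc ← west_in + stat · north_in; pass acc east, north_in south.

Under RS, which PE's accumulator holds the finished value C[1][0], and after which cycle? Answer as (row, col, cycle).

RS — PE[1][2] is where C[1][0] collects:
  t=0 PE[1][2]: acc=0 h=0 v=0
  t=1 PE[1][2]: acc=0 h=0 v=0
  t=2 PE[1][2]: acc=0 h=0 v=0
  t=3 PE[1][2]: acc=57 h=57 v=4

(row, col, cycle) = (1, 2, 3)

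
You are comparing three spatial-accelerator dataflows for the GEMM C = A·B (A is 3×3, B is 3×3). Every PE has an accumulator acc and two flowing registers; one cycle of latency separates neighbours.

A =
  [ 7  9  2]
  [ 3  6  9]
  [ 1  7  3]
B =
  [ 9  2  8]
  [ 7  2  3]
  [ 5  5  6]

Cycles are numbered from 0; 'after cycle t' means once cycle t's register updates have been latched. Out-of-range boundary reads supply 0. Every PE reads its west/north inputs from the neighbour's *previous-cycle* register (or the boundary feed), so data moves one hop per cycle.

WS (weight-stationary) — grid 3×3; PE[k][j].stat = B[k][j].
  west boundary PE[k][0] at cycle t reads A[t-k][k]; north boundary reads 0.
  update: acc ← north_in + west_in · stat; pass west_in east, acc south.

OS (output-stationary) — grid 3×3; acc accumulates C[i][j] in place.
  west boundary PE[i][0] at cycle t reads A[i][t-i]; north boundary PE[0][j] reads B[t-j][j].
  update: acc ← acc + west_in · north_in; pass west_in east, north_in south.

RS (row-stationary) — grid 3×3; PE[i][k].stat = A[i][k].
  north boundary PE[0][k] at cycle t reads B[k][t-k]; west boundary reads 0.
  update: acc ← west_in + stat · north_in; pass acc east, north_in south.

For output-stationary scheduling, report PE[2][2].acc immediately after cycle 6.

Tracing OS — 3×3 array, target PE[2][2]:
  after 0 — PE[1][2] acc=0, pass-E 0, pass-S 0
  after 0 — PE[2][1] acc=0, pass-E 0, pass-S 0
  after 0 — PE[2][2] acc=0, pass-E 0, pass-S 0
  after 1 — PE[1][2] acc=0, pass-E 0, pass-S 0
  after 1 — PE[2][1] acc=0, pass-E 0, pass-S 0
  after 1 — PE[2][2] acc=0, pass-E 0, pass-S 0
  after 2 — PE[1][2] acc=0, pass-E 0, pass-S 0
  after 2 — PE[2][1] acc=0, pass-E 0, pass-S 0
  after 2 — PE[2][2] acc=0, pass-E 0, pass-S 0
  after 3 — PE[1][2] acc=24, pass-E 3, pass-S 8
  after 3 — PE[2][1] acc=2, pass-E 1, pass-S 2
  after 3 — PE[2][2] acc=0, pass-E 0, pass-S 0
  after 4 — PE[1][2] acc=42, pass-E 6, pass-S 3
  after 4 — PE[2][1] acc=16, pass-E 7, pass-S 2
  after 4 — PE[2][2] acc=8, pass-E 1, pass-S 8
  after 5 — PE[1][2] acc=96, pass-E 9, pass-S 6
  after 5 — PE[2][1] acc=31, pass-E 3, pass-S 5
  after 5 — PE[2][2] acc=29, pass-E 7, pass-S 3
  after 6 — PE[1][2] acc=96, pass-E 0, pass-S 0
  after 6 — PE[2][1] acc=31, pass-E 0, pass-S 0
  after 6 — PE[2][2] acc=47, pass-E 3, pass-S 6

PE[2][2].acc = 47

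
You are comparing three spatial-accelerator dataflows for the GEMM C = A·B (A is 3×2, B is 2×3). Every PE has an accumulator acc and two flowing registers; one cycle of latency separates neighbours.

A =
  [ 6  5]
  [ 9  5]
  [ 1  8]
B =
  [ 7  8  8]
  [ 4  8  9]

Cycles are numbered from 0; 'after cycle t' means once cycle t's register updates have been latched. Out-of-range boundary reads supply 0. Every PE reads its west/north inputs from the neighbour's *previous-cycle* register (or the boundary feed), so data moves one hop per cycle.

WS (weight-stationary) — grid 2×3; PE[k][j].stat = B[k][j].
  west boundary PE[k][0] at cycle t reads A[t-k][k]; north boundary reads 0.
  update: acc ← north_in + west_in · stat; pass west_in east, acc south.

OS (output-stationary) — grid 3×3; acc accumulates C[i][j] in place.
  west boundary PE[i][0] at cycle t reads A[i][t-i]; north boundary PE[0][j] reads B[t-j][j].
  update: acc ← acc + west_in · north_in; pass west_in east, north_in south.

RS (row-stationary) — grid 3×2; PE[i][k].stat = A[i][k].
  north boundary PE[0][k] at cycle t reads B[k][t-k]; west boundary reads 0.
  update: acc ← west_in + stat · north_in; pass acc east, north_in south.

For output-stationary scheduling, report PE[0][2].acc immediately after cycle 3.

PE[0][2].acc = 93

OS on a 3×3 grid — tracing PE[0][2] and its feeders:
  c0 r0c1: 0 / 0 / 0
  c0 r0c2: 0 / 0 / 0
  c1 r0c1: 48 / 6 / 8
  c1 r0c2: 0 / 0 / 0
  c2 r0c1: 88 / 5 / 8
  c2 r0c2: 48 / 6 / 8
  c3 r0c1: 88 / 0 / 0
  c3 r0c2: 93 / 5 / 9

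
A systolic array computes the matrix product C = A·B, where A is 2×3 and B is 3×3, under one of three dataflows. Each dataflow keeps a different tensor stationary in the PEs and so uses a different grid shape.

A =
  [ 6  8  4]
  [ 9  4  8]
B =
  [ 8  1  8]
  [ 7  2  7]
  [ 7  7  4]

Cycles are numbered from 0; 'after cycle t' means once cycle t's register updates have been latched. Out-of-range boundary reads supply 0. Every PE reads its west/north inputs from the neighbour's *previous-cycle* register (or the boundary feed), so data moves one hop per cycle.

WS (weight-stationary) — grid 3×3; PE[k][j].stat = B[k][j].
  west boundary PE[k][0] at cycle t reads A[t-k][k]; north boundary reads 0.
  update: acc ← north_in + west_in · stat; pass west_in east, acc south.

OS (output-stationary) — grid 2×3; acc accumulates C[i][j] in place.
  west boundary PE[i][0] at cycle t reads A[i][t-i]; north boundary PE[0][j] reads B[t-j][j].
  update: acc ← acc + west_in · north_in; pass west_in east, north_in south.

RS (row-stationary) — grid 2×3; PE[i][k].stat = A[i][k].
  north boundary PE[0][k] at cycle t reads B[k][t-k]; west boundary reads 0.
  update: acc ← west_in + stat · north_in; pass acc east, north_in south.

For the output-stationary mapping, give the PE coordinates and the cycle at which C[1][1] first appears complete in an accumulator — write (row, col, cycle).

(row, col, cycle) = (1, 1, 4)

OS: C[1][1] accumulates in PE[1][1]:
  after 0 — PE[1][1] acc=0, pass-E 0, pass-S 0
  after 1 — PE[1][1] acc=0, pass-E 0, pass-S 0
  after 2 — PE[1][1] acc=9, pass-E 9, pass-S 1
  after 3 — PE[1][1] acc=17, pass-E 4, pass-S 2
  after 4 — PE[1][1] acc=73, pass-E 8, pass-S 7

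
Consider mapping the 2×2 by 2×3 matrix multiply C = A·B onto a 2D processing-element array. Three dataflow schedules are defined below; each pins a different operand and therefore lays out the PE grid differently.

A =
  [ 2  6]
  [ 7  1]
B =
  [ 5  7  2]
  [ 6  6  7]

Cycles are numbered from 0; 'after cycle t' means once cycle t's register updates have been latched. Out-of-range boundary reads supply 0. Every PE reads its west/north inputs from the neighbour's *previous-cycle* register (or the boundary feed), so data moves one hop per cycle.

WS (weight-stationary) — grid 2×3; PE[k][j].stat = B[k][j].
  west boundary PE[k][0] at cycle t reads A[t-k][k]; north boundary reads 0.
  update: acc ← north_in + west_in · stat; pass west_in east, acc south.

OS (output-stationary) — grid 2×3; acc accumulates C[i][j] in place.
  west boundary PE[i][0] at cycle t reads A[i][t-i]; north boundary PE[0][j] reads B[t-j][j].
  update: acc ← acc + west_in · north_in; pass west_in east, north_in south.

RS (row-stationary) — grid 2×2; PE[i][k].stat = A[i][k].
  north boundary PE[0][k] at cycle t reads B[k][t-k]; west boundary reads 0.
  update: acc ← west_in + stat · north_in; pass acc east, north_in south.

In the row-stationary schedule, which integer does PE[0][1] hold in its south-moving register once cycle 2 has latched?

register = 6

Tracing RS — 2×2 array, target PE[0][1]:
  c0 r0c0: 10 / 10 / 5
  c0 r0c1: 0 / 0 / 0
  c1 r0c0: 14 / 14 / 7
  c1 r0c1: 46 / 46 / 6
  c2 r0c0: 4 / 4 / 2
  c2 r0c1: 50 / 50 / 6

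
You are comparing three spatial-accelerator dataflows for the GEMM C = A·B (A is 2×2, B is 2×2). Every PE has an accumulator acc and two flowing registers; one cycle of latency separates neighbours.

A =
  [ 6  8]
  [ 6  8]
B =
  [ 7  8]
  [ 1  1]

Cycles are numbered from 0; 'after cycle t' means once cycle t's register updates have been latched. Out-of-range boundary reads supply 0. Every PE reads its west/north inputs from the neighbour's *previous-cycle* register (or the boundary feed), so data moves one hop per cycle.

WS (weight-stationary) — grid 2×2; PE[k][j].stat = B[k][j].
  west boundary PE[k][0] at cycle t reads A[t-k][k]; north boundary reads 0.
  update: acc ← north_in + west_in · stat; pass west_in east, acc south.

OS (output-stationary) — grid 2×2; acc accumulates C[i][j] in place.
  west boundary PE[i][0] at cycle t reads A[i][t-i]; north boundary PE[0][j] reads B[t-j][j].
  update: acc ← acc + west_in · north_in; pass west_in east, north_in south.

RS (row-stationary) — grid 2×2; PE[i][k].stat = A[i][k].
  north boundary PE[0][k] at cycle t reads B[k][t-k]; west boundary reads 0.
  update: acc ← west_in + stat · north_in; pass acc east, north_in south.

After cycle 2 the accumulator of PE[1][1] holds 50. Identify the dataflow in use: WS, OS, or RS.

dataflow = RS

Under WS (2×2), PE[1][1]:
  @0  [1,1]  acc 0  |  →0  ↓0
  @1  [1,1]  acc 0  |  →0  ↓0
  @2  [1,1]  acc 56  |  →8  ↓56
Under OS (2×2), PE[1][1]:
  @0  [1,1]  acc 0  |  →0  ↓0
  @1  [1,1]  acc 0  |  →0  ↓0
  @2  [1,1]  acc 48  |  →6  ↓8
Under RS (2×2), PE[1][1]:
  @0  [1,1]  acc 0  |  →0  ↓0
  @1  [1,1]  acc 0  |  →0  ↓0
  @2  [1,1]  acc 50  |  →50  ↓1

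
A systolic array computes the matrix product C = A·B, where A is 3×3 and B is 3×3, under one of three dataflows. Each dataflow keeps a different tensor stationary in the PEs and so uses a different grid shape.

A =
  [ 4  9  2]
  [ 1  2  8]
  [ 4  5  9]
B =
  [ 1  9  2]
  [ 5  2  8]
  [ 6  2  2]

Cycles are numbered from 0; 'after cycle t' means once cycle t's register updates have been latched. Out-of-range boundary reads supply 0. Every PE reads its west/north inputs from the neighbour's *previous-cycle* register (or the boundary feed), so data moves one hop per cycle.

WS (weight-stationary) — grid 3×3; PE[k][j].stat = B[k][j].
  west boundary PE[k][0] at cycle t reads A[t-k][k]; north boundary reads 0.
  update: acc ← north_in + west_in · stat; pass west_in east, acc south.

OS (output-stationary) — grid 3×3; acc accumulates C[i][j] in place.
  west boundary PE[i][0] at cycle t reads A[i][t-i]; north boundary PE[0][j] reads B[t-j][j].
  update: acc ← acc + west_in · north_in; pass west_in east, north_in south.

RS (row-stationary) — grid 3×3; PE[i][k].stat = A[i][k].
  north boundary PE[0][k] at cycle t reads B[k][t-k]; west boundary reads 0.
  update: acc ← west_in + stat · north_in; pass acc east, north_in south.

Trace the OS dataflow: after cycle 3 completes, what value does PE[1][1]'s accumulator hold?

OS 3×3: PE[1][1] cycle-by-cycle (with neighbour feeds):
  [0] (0,1) acc=0 (h:0 v:0)
  [0] (1,0) acc=0 (h:0 v:0)
  [0] (1,1) acc=0 (h:0 v:0)
  [1] (0,1) acc=36 (h:4 v:9)
  [1] (1,0) acc=1 (h:1 v:1)
  [1] (1,1) acc=0 (h:0 v:0)
  [2] (0,1) acc=54 (h:9 v:2)
  [2] (1,0) acc=11 (h:2 v:5)
  [2] (1,1) acc=9 (h:1 v:9)
  [3] (0,1) acc=58 (h:2 v:2)
  [3] (1,0) acc=59 (h:8 v:6)
  [3] (1,1) acc=13 (h:2 v:2)

PE[1][1].acc = 13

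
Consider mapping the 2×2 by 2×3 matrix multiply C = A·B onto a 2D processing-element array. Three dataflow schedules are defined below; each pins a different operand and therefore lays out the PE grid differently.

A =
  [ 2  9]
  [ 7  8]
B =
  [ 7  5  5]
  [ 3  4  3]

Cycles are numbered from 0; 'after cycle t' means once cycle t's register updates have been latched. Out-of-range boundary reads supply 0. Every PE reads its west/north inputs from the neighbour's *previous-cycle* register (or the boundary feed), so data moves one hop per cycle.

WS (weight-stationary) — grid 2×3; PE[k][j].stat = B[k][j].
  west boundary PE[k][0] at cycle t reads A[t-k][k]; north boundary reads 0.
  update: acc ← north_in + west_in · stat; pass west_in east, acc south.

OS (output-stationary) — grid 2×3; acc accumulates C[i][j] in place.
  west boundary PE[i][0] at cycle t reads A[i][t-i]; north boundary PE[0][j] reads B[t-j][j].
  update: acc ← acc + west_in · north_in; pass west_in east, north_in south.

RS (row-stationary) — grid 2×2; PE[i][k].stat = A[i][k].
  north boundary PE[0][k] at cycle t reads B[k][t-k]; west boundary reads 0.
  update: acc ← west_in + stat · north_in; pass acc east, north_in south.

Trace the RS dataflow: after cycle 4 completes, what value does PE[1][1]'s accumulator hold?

PE[1][1].acc = 59

Tracing RS — 2×2 array, target PE[1][1]:
  step 0 · PE0,1: acc=0; fwd→0 fwd↓0
  step 0 · PE1,0: acc=0; fwd→0 fwd↓0
  step 0 · PE1,1: acc=0; fwd→0 fwd↓0
  step 1 · PE0,1: acc=41; fwd→41 fwd↓3
  step 1 · PE1,0: acc=49; fwd→49 fwd↓7
  step 1 · PE1,1: acc=0; fwd→0 fwd↓0
  step 2 · PE0,1: acc=46; fwd→46 fwd↓4
  step 2 · PE1,0: acc=35; fwd→35 fwd↓5
  step 2 · PE1,1: acc=73; fwd→73 fwd↓3
  step 3 · PE0,1: acc=37; fwd→37 fwd↓3
  step 3 · PE1,0: acc=35; fwd→35 fwd↓5
  step 3 · PE1,1: acc=67; fwd→67 fwd↓4
  step 4 · PE0,1: acc=0; fwd→0 fwd↓0
  step 4 · PE1,0: acc=0; fwd→0 fwd↓0
  step 4 · PE1,1: acc=59; fwd→59 fwd↓3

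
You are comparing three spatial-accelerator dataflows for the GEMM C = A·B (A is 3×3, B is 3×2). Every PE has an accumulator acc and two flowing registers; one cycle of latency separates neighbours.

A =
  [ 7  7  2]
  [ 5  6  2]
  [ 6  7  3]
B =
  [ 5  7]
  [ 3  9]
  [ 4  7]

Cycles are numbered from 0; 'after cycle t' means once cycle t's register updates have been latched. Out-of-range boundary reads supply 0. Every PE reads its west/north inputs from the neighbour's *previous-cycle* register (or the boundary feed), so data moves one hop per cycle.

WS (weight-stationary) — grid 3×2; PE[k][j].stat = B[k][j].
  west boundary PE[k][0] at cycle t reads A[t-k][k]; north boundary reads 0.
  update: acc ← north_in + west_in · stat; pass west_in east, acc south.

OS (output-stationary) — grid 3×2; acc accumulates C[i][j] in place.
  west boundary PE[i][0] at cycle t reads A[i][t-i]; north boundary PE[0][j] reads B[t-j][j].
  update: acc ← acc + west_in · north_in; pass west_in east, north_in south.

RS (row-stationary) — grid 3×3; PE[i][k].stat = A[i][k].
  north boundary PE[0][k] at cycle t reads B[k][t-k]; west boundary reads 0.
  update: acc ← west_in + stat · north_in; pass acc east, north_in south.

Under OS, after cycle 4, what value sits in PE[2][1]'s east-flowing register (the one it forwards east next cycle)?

OS 3×2: PE[2][1] cycle-by-cycle (with neighbour feeds):
  cycle 0: PE[1][1] → acc 0, east 0, south 0
  cycle 0: PE[2][0] → acc 0, east 0, south 0
  cycle 0: PE[2][1] → acc 0, east 0, south 0
  cycle 1: PE[1][1] → acc 0, east 0, south 0
  cycle 1: PE[2][0] → acc 0, east 0, south 0
  cycle 1: PE[2][1] → acc 0, east 0, south 0
  cycle 2: PE[1][1] → acc 35, east 5, south 7
  cycle 2: PE[2][0] → acc 30, east 6, south 5
  cycle 2: PE[2][1] → acc 0, east 0, south 0
  cycle 3: PE[1][1] → acc 89, east 6, south 9
  cycle 3: PE[2][0] → acc 51, east 7, south 3
  cycle 3: PE[2][1] → acc 42, east 6, south 7
  cycle 4: PE[1][1] → acc 103, east 2, south 7
  cycle 4: PE[2][0] → acc 63, east 3, south 4
  cycle 4: PE[2][1] → acc 105, east 7, south 9

register = 7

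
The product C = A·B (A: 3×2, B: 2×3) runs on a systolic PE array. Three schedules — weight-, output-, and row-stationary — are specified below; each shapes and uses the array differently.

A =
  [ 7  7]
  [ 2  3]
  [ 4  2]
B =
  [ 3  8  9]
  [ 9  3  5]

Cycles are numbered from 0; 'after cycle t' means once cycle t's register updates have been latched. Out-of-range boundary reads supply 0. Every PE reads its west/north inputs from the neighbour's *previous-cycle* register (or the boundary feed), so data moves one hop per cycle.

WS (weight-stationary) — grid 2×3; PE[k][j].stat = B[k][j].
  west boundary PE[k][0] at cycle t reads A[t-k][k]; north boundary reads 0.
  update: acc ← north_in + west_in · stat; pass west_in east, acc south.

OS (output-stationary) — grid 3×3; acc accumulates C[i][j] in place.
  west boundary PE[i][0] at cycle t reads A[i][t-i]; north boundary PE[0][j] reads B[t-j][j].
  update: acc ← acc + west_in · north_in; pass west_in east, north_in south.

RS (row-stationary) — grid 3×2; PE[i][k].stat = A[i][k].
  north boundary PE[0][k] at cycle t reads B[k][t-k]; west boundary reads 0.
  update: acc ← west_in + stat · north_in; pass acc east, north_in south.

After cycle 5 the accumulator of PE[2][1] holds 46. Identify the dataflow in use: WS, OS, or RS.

dataflow = RS

WS (2×3): PE[2][1] does not exist.
Under OS (3×3), PE[2][1]:
  after 0 — PE[2][1] acc=0, pass-E 0, pass-S 0
  after 1 — PE[2][1] acc=0, pass-E 0, pass-S 0
  after 2 — PE[2][1] acc=0, pass-E 0, pass-S 0
  after 3 — PE[2][1] acc=32, pass-E 4, pass-S 8
  after 4 — PE[2][1] acc=38, pass-E 2, pass-S 3
  after 5 — PE[2][1] acc=38, pass-E 0, pass-S 0
Under RS (3×2), PE[2][1]:
  after 0 — PE[2][1] acc=0, pass-E 0, pass-S 0
  after 1 — PE[2][1] acc=0, pass-E 0, pass-S 0
  after 2 — PE[2][1] acc=0, pass-E 0, pass-S 0
  after 3 — PE[2][1] acc=30, pass-E 30, pass-S 9
  after 4 — PE[2][1] acc=38, pass-E 38, pass-S 3
  after 5 — PE[2][1] acc=46, pass-E 46, pass-S 5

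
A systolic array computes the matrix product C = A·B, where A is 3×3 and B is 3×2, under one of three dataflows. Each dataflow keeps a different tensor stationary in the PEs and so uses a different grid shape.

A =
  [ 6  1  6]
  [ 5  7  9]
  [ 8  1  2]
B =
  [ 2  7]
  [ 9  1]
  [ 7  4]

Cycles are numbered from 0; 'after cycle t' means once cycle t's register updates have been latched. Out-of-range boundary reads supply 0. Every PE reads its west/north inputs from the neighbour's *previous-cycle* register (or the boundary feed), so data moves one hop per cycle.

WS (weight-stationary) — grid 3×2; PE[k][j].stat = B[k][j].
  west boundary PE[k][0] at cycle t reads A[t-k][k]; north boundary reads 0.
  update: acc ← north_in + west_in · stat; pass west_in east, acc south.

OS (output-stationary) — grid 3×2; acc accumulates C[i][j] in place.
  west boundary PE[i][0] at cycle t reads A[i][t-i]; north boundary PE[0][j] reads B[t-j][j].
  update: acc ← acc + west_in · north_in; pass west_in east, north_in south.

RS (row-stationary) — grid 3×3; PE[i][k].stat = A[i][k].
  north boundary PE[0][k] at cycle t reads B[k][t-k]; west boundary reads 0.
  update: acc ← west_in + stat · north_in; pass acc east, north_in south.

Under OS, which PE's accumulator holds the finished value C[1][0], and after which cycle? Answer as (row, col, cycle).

(row, col, cycle) = (1, 0, 3)

OS — PE[1][0] is where C[1][0] collects:
  after 0 — PE[1][0] acc=0, pass-E 0, pass-S 0
  after 1 — PE[1][0] acc=10, pass-E 5, pass-S 2
  after 2 — PE[1][0] acc=73, pass-E 7, pass-S 9
  after 3 — PE[1][0] acc=136, pass-E 9, pass-S 7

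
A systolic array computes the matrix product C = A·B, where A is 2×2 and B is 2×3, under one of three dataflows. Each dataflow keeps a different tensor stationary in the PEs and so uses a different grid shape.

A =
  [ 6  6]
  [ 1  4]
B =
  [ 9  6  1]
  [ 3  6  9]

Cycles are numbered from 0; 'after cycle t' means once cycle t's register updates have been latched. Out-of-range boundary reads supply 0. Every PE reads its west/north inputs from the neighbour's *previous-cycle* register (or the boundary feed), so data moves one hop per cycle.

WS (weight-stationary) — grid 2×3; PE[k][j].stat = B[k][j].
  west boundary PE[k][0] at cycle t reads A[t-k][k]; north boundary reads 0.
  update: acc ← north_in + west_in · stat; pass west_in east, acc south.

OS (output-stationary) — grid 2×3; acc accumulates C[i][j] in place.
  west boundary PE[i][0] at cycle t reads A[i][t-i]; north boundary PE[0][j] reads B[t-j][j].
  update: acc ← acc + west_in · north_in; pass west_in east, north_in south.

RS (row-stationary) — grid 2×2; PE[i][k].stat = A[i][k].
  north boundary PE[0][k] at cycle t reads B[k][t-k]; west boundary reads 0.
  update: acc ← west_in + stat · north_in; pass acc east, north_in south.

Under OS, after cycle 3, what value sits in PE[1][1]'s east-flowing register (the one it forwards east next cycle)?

register = 4

Tracing OS — 2×3 array, target PE[1][1]:
  step 0 · PE0,1: acc=0; fwd→0 fwd↓0
  step 0 · PE1,0: acc=0; fwd→0 fwd↓0
  step 0 · PE1,1: acc=0; fwd→0 fwd↓0
  step 1 · PE0,1: acc=36; fwd→6 fwd↓6
  step 1 · PE1,0: acc=9; fwd→1 fwd↓9
  step 1 · PE1,1: acc=0; fwd→0 fwd↓0
  step 2 · PE0,1: acc=72; fwd→6 fwd↓6
  step 2 · PE1,0: acc=21; fwd→4 fwd↓3
  step 2 · PE1,1: acc=6; fwd→1 fwd↓6
  step 3 · PE0,1: acc=72; fwd→0 fwd↓0
  step 3 · PE1,0: acc=21; fwd→0 fwd↓0
  step 3 · PE1,1: acc=30; fwd→4 fwd↓6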